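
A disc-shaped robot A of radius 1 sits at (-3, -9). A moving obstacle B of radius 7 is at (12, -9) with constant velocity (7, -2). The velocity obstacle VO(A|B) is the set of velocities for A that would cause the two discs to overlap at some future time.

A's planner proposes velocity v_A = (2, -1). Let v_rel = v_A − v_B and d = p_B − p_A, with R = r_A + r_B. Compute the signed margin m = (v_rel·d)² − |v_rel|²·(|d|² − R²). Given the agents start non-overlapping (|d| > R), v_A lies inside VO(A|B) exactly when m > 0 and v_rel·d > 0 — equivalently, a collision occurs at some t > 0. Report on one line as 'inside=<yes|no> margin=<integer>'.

d = (15, 0),  |d|² = 225;  R = 1+7 = 8,  c = 225−8² = 161
v_rel = (-5, 1),  |v_rel|² = 26;  v_rel·d = (-5)·(15) + (1)·(0) = -75
26·t² + 150·t + 161 = 0  ⇒  m = (-75)² − 26·161 = 1439
m = 1439 > 0,  v_rel·d = -75 < 0  ⇒  outside

inside=no margin=1439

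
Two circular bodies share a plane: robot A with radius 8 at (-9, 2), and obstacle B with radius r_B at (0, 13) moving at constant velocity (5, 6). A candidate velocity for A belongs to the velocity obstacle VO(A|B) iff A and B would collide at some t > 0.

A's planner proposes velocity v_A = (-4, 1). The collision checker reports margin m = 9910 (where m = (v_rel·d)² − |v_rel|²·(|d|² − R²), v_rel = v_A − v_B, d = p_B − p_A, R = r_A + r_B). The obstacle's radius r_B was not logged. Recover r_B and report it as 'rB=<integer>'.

m = 9910
d = (9, 11);  v_rel = (-9, -5),  |v_rel|² = 106
v_rel×d = (-9)·(11) − (-5)·(9) = -54
since m = R²·106 − (-54)²:  R² = (2916 + 9910) / 106 = 121
R = √121 = 11  ⇒  r_B = 11 − 8 = 3

rB=3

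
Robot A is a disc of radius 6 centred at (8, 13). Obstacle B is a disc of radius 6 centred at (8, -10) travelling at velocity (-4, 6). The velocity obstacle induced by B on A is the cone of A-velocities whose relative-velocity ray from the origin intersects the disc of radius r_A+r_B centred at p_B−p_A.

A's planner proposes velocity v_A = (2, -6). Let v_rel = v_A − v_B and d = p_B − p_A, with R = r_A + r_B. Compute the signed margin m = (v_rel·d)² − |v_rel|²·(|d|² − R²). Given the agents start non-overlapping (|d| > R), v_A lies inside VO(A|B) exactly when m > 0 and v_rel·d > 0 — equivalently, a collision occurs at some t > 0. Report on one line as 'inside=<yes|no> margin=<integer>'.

d = (0, -23),  |d|² = 529;  R = 6+6 = 12,  c = 529−12² = 385
v_rel = (6, -12),  |v_rel|² = 180;  v_rel·d = (6)·(0) + (-12)·(-23) = 276
180·t² − 552·t + 385 = 0  ⇒  m = 276² − 180·385 = 6876
m = 6876 > 0,  v_rel·d = 276 > 0  ⇒  inside

inside=yes margin=6876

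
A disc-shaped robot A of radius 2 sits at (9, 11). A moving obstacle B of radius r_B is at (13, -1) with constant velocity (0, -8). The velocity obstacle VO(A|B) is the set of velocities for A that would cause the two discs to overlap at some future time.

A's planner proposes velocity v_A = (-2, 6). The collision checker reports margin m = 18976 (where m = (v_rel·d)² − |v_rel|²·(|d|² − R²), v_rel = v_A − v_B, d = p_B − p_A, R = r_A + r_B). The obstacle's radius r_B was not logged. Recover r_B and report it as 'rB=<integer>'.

m = 18976
d = (4, -12);  v_rel = (-2, 14),  |v_rel|² = 200
v_rel×d = (-2)·(-12) − (14)·(4) = -32
since m = R²·200 − (-32)²:  R² = (1024 + 18976) / 200 = 100
R = √100 = 10  ⇒  r_B = 10 − 2 = 8

rB=8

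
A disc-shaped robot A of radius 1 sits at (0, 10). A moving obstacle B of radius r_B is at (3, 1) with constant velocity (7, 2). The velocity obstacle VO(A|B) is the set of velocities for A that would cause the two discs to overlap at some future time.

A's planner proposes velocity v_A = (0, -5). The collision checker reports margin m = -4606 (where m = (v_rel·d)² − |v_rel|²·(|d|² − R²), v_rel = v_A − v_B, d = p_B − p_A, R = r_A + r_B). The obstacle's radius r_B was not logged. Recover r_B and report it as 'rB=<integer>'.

m = -4606
d = (3, -9);  v_rel = (-7, -7),  |v_rel|² = 98
v_rel×d = (-7)·(-9) − (-7)·(3) = 84
since m = R²·98 − 84²:  R² = (7056 + -4606) / 98 = 25
R = √25 = 5  ⇒  r_B = 5 − 1 = 4

rB=4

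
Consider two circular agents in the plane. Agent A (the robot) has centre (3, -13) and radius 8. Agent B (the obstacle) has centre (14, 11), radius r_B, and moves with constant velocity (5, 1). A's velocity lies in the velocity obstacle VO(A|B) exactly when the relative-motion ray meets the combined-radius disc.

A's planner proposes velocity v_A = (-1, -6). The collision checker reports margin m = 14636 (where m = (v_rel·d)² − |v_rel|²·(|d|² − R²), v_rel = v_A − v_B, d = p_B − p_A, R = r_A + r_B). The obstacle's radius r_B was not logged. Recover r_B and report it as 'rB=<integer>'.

m = 14636
d = (11, 24);  v_rel = (-6, -7),  |v_rel|² = 85
v_rel×d = (-6)·(24) − (-7)·(11) = -67
since m = R²·85 − (-67)²:  R² = (4489 + 14636) / 85 = 225
R = √225 = 15  ⇒  r_B = 15 − 8 = 7

rB=7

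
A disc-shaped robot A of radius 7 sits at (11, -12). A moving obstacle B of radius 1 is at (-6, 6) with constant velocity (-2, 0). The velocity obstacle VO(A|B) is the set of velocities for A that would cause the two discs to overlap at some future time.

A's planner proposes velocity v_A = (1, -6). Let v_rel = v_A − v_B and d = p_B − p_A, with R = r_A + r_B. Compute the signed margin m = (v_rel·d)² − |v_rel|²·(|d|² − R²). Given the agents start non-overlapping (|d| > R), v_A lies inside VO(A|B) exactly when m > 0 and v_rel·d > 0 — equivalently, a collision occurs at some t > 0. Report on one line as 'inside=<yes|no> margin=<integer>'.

d = (-17, 18),  |d|² = 613;  R = 7+1 = 8,  c = 613−8² = 549
v_rel = (3, -6),  |v_rel|² = 45;  v_rel·d = (3)·(-17) + (-6)·(18) = -159
45·t² + 318·t + 549 = 0  ⇒  m = (-159)² − 45·549 = 576
m = 576 > 0,  v_rel·d = -159 < 0  ⇒  outside

inside=no margin=576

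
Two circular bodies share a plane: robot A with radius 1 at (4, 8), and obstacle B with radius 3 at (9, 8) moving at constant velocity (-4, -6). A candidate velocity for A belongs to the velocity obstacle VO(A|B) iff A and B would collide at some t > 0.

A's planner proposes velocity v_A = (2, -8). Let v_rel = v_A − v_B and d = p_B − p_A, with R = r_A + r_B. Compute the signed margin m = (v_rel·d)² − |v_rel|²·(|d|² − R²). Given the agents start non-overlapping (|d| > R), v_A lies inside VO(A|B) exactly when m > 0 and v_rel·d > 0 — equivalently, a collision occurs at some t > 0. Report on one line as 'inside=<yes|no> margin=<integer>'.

d = (5, 0),  |d|² = 25;  R = 1+3 = 4,  c = 25−4² = 9
v_rel = (6, -2),  |v_rel|² = 40;  v_rel·d = (6)·(5) + (-2)·(0) = 30
40·t² − 60·t + 9 = 0  ⇒  m = 30² − 40·9 = 540
m = 540 > 0,  v_rel·d = 30 > 0  ⇒  inside

inside=yes margin=540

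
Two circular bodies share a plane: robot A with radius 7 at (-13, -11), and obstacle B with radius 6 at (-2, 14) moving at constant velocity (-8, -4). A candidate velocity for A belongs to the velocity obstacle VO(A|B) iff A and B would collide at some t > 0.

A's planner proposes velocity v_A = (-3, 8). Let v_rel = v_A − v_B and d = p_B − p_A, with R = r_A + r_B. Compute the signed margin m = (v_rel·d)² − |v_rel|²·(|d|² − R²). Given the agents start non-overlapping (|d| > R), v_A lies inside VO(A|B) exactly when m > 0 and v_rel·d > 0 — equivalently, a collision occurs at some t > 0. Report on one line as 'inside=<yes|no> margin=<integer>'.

d = (11, 25),  |d|² = 746;  R = 7+6 = 13,  c = 746−13² = 577
v_rel = (5, 12),  |v_rel|² = 169;  v_rel·d = (5)·(11) + (12)·(25) = 355
169·t² − 710·t + 577 = 0  ⇒  m = 355² − 169·577 = 28512
m = 28512 > 0,  v_rel·d = 355 > 0  ⇒  inside

inside=yes margin=28512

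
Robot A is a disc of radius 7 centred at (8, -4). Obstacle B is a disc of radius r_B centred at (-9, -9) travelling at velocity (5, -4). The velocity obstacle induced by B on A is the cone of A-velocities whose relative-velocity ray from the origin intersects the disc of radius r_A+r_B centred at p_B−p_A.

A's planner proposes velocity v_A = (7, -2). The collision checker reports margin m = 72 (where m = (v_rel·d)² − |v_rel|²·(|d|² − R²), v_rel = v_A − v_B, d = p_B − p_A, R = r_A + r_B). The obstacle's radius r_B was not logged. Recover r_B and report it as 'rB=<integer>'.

m = 72
d = (-17, -5);  v_rel = (2, 2),  |v_rel|² = 8
v_rel×d = (2)·(-5) − (2)·(-17) = 24
since m = R²·8 − 24²:  R² = (576 + 72) / 8 = 81
R = √81 = 9  ⇒  r_B = 9 − 7 = 2

rB=2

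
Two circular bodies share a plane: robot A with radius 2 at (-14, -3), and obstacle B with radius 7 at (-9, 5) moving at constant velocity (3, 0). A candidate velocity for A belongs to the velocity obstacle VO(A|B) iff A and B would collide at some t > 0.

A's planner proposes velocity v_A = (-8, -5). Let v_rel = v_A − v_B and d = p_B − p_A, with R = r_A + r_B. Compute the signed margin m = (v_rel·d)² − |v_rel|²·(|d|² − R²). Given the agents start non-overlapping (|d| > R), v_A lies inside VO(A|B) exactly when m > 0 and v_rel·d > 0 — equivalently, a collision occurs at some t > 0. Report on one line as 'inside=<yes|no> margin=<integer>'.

d = (5, 8),  |d|² = 89;  R = 2+7 = 9,  c = 89−9² = 8
v_rel = (-11, -5),  |v_rel|² = 146;  v_rel·d = (-11)·(5) + (-5)·(8) = -95
146·t² + 190·t + 8 = 0  ⇒  m = (-95)² − 146·8 = 7857
m = 7857 > 0,  v_rel·d = -95 < 0  ⇒  outside

inside=no margin=7857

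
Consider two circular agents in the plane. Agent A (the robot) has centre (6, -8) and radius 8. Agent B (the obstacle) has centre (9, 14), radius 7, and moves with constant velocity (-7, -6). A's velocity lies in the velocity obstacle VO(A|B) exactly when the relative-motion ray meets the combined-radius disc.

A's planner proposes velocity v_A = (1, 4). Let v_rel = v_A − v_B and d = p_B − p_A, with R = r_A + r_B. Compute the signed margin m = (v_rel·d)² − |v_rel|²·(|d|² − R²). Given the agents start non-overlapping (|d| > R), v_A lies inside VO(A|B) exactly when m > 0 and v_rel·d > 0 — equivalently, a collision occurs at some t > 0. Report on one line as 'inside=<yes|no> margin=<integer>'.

d = (3, 22),  |d|² = 493;  R = 8+7 = 15,  c = 493−15² = 268
v_rel = (8, 10),  |v_rel|² = 164;  v_rel·d = (8)·(3) + (10)·(22) = 244
164·t² − 488·t + 268 = 0  ⇒  m = 244² − 164·268 = 15584
m = 15584 > 0,  v_rel·d = 244 > 0  ⇒  inside

inside=yes margin=15584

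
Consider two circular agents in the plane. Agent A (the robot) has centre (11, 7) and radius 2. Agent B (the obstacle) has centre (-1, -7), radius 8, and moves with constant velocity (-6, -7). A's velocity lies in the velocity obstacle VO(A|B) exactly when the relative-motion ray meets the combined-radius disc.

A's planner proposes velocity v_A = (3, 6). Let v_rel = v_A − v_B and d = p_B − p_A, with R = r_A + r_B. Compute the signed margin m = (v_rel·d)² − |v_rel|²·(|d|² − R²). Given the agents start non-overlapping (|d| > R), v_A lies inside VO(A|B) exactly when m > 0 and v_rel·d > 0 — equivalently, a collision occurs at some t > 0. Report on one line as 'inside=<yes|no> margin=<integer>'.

d = (-12, -14),  |d|² = 340;  R = 2+8 = 10,  c = 340−10² = 240
v_rel = (9, 13),  |v_rel|² = 250;  v_rel·d = (9)·(-12) + (13)·(-14) = -290
250·t² + 580·t + 240 = 0  ⇒  m = (-290)² − 250·240 = 24100
m = 24100 > 0,  v_rel·d = -290 < 0  ⇒  outside

inside=no margin=24100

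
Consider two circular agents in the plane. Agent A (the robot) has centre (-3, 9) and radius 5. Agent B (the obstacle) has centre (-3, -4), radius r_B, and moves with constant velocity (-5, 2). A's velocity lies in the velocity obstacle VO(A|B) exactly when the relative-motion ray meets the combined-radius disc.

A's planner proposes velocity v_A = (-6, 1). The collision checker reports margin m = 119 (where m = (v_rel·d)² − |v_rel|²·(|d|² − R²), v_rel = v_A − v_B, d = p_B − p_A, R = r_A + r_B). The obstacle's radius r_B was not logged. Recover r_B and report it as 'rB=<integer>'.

m = 119
d = (0, -13);  v_rel = (-1, -1),  |v_rel|² = 2
v_rel×d = (-1)·(-13) − (-1)·(0) = 13
since m = R²·2 − 13²:  R² = (169 + 119) / 2 = 144
R = √144 = 12  ⇒  r_B = 12 − 5 = 7

rB=7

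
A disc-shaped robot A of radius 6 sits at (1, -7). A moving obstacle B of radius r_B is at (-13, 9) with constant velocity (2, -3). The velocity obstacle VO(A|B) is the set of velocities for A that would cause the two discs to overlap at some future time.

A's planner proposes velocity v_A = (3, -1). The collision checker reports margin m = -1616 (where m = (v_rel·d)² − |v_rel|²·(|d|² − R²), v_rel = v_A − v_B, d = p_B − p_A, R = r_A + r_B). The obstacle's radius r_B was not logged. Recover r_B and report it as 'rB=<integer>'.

m = -1616
d = (-14, 16);  v_rel = (1, 2),  |v_rel|² = 5
v_rel×d = (1)·(16) − (2)·(-14) = 44
since m = R²·5 − 44²:  R² = (1936 + -1616) / 5 = 64
R = √64 = 8  ⇒  r_B = 8 − 6 = 2

rB=2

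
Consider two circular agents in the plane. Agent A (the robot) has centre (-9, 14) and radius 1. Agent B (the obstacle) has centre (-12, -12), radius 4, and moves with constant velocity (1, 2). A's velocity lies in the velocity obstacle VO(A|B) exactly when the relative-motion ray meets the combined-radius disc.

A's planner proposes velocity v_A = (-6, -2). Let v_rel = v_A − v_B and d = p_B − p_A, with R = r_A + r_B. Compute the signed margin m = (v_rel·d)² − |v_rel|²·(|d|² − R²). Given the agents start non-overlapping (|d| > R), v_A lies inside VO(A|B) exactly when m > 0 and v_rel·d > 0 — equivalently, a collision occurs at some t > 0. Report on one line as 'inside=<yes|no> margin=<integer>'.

d = (-3, -26),  |d|² = 685;  R = 1+4 = 5,  c = 685−5² = 660
v_rel = (-7, -4),  |v_rel|² = 65;  v_rel·d = (-7)·(-3) + (-4)·(-26) = 125
65·t² − 250·t + 660 = 0  ⇒  m = 125² − 65·660 = -27275
m = -27275 < 0,  v_rel·d = 125 > 0  ⇒  outside

inside=no margin=-27275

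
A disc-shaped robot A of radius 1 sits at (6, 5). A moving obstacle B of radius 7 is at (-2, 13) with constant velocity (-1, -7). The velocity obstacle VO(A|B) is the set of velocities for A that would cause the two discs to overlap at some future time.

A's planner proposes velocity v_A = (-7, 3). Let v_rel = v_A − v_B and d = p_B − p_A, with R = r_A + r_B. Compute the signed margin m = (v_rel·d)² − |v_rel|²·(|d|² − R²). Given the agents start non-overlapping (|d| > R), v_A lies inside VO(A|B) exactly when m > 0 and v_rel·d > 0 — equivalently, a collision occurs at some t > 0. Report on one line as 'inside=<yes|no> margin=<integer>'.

d = (-8, 8),  |d|² = 128;  R = 1+7 = 8,  c = 128−8² = 64
v_rel = (-6, 10),  |v_rel|² = 136;  v_rel·d = (-6)·(-8) + (10)·(8) = 128
136·t² − 256·t + 64 = 0  ⇒  m = 128² − 136·64 = 7680
m = 7680 > 0,  v_rel·d = 128 > 0  ⇒  inside

inside=yes margin=7680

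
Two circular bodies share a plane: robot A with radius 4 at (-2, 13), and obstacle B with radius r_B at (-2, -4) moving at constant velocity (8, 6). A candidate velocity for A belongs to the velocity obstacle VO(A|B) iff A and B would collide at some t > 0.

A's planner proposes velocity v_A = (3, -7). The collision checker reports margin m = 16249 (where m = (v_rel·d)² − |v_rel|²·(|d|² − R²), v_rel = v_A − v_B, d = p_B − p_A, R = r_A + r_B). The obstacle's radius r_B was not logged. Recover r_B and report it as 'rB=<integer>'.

m = 16249
d = (0, -17);  v_rel = (-5, -13),  |v_rel|² = 194
v_rel×d = (-5)·(-17) − (-13)·(0) = 85
since m = R²·194 − 85²:  R² = (7225 + 16249) / 194 = 121
R = √121 = 11  ⇒  r_B = 11 − 4 = 7

rB=7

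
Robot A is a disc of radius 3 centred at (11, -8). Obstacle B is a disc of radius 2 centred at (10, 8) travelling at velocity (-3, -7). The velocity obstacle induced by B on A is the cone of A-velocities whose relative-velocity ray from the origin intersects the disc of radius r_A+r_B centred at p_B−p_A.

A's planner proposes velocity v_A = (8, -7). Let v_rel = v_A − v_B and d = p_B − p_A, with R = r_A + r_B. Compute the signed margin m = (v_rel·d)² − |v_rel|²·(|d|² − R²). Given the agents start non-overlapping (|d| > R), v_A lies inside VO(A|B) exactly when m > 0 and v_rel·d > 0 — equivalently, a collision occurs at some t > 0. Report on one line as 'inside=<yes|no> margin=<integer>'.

d = (-1, 16),  |d|² = 257;  R = 3+2 = 5,  c = 257−5² = 232
v_rel = (11, 0),  |v_rel|² = 121;  v_rel·d = (11)·(-1) + (0)·(16) = -11
121·t² + 22·t + 232 = 0  ⇒  m = (-11)² − 121·232 = -27951
m = -27951 < 0,  v_rel·d = -11 < 0  ⇒  outside

inside=no margin=-27951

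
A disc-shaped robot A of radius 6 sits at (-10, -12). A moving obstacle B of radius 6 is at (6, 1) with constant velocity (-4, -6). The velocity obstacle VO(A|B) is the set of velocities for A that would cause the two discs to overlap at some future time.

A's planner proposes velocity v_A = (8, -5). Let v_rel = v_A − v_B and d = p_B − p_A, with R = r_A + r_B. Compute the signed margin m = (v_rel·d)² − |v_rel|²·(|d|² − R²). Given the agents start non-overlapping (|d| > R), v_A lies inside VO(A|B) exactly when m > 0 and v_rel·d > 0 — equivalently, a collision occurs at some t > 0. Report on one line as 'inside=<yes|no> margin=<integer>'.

d = (16, 13),  |d|² = 425;  R = 6+6 = 12,  c = 425−12² = 281
v_rel = (12, 1),  |v_rel|² = 145;  v_rel·d = (12)·(16) + (1)·(13) = 205
145·t² − 410·t + 281 = 0  ⇒  m = 205² − 145·281 = 1280
m = 1280 > 0,  v_rel·d = 205 > 0  ⇒  inside

inside=yes margin=1280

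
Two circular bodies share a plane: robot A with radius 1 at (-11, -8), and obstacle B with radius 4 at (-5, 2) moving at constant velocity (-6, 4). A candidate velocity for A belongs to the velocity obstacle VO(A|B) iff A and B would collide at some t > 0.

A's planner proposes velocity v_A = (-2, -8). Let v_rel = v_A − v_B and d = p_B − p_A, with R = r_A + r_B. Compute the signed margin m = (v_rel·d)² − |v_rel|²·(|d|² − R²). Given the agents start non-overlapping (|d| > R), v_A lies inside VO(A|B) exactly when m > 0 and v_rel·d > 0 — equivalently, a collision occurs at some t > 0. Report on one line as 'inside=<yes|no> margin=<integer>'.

d = (6, 10),  |d|² = 136;  R = 1+4 = 5,  c = 136−5² = 111
v_rel = (4, -12),  |v_rel|² = 160;  v_rel·d = (4)·(6) + (-12)·(10) = -96
160·t² + 192·t + 111 = 0  ⇒  m = (-96)² − 160·111 = -8544
m = -8544 < 0,  v_rel·d = -96 < 0  ⇒  outside

inside=no margin=-8544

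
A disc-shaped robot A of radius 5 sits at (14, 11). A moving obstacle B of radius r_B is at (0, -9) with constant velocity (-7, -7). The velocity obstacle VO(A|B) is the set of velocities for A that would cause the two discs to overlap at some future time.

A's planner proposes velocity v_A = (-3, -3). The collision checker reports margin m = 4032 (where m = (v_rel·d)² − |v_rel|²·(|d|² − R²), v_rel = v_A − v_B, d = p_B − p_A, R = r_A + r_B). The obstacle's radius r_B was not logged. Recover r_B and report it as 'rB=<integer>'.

m = 4032
d = (-14, -20);  v_rel = (4, 4),  |v_rel|² = 32
v_rel×d = (4)·(-20) − (4)·(-14) = -24
since m = R²·32 − (-24)²:  R² = (576 + 4032) / 32 = 144
R = √144 = 12  ⇒  r_B = 12 − 5 = 7

rB=7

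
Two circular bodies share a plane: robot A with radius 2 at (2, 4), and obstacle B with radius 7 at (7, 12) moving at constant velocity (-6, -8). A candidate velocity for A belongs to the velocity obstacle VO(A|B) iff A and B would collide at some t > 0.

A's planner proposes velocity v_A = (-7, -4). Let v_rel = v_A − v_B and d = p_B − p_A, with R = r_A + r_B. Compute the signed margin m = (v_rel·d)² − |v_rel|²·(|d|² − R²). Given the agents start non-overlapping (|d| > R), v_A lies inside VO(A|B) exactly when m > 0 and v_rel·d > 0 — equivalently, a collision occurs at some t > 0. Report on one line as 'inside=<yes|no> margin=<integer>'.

d = (5, 8),  |d|² = 89;  R = 2+7 = 9,  c = 89−9² = 8
v_rel = (-1, 4),  |v_rel|² = 17;  v_rel·d = (-1)·(5) + (4)·(8) = 27
17·t² − 54·t + 8 = 0  ⇒  m = 27² − 17·8 = 593
m = 593 > 0,  v_rel·d = 27 > 0  ⇒  inside

inside=yes margin=593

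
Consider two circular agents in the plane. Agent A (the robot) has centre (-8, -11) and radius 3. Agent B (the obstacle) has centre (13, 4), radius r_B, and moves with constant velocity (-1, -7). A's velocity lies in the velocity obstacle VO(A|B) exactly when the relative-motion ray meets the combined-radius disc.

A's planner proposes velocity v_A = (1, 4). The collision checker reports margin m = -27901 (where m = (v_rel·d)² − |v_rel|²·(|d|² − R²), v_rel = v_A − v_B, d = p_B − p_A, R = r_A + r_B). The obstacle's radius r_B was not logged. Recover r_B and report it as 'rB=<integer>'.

m = -27901
d = (21, 15);  v_rel = (2, 11),  |v_rel|² = 125
v_rel×d = (2)·(15) − (11)·(21) = -201
since m = R²·125 − (-201)²:  R² = (40401 + -27901) / 125 = 100
R = √100 = 10  ⇒  r_B = 10 − 3 = 7

rB=7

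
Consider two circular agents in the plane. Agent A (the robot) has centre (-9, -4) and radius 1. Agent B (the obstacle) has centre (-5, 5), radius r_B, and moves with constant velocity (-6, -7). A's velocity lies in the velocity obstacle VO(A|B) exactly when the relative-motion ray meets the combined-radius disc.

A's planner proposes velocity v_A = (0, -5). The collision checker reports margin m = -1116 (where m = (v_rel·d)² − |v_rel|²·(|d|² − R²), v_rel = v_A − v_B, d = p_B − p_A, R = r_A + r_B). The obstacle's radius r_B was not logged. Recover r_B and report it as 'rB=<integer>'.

m = -1116
d = (4, 9);  v_rel = (6, 2),  |v_rel|² = 40
v_rel×d = (6)·(9) − (2)·(4) = 46
since m = R²·40 − 46²:  R² = (2116 + -1116) / 40 = 25
R = √25 = 5  ⇒  r_B = 5 − 1 = 4

rB=4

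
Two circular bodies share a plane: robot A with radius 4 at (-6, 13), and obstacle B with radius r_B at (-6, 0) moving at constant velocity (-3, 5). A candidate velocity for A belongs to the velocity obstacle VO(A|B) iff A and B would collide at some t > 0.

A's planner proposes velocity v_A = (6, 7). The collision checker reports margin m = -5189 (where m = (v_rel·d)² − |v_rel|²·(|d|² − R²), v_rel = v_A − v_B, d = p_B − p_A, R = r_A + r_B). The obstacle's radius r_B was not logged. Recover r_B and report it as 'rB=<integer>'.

m = -5189
d = (0, -13);  v_rel = (9, 2),  |v_rel|² = 85
v_rel×d = (9)·(-13) − (2)·(0) = -117
since m = R²·85 − (-117)²:  R² = (13689 + -5189) / 85 = 100
R = √100 = 10  ⇒  r_B = 10 − 4 = 6

rB=6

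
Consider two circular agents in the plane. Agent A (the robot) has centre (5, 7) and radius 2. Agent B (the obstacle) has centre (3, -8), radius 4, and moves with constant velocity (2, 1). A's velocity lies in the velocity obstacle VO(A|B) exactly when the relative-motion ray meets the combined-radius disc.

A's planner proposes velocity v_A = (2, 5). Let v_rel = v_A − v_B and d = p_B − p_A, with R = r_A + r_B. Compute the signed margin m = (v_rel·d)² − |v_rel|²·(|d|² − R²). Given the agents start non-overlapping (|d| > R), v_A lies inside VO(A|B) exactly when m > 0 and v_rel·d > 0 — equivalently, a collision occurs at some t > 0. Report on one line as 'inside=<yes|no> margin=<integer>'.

d = (-2, -15),  |d|² = 229;  R = 2+4 = 6,  c = 229−6² = 193
v_rel = (0, 4),  |v_rel|² = 16;  v_rel·d = (0)·(-2) + (4)·(-15) = -60
16·t² + 120·t + 193 = 0  ⇒  m = (-60)² − 16·193 = 512
m = 512 > 0,  v_rel·d = -60 < 0  ⇒  outside

inside=no margin=512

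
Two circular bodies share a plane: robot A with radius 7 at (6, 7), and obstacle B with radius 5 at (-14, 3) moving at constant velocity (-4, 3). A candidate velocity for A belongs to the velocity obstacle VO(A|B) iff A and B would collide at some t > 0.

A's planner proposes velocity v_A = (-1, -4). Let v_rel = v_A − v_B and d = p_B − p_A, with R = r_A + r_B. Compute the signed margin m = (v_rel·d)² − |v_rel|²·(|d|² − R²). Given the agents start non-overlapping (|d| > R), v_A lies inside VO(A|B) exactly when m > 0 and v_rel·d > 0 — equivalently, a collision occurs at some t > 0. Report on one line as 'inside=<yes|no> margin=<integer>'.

d = (-20, -4),  |d|² = 416;  R = 7+5 = 12,  c = 416−12² = 272
v_rel = (3, -7),  |v_rel|² = 58;  v_rel·d = (3)·(-20) + (-7)·(-4) = -32
58·t² + 64·t + 272 = 0  ⇒  m = (-32)² − 58·272 = -14752
m = -14752 < 0,  v_rel·d = -32 < 0  ⇒  outside

inside=no margin=-14752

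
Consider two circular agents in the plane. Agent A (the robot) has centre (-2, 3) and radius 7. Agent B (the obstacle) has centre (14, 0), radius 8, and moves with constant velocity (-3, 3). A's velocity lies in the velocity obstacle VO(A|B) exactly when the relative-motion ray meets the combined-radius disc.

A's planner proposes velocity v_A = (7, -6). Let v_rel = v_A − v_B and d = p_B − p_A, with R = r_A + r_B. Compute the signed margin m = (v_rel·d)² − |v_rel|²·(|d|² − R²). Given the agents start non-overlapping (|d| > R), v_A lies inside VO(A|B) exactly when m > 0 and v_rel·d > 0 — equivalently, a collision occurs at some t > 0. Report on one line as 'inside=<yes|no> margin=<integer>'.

d = (16, -3),  |d|² = 265;  R = 7+8 = 15,  c = 265−15² = 40
v_rel = (10, -9),  |v_rel|² = 181;  v_rel·d = (10)·(16) + (-9)·(-3) = 187
181·t² − 374·t + 40 = 0  ⇒  m = 187² − 181·40 = 27729
m = 27729 > 0,  v_rel·d = 187 > 0  ⇒  inside

inside=yes margin=27729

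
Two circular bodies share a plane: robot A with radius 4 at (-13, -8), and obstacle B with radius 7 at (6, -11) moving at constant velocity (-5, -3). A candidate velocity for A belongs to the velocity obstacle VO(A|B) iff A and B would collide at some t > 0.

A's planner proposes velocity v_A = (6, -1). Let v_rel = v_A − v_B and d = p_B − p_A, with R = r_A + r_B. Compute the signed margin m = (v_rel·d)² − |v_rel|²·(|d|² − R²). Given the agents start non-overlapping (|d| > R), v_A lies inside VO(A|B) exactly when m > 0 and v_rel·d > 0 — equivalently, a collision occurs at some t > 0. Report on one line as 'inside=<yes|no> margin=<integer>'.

d = (19, -3),  |d|² = 370;  R = 4+7 = 11,  c = 370−11² = 249
v_rel = (11, 2),  |v_rel|² = 125;  v_rel·d = (11)·(19) + (2)·(-3) = 203
125·t² − 406·t + 249 = 0  ⇒  m = 203² − 125·249 = 10084
m = 10084 > 0,  v_rel·d = 203 > 0  ⇒  inside

inside=yes margin=10084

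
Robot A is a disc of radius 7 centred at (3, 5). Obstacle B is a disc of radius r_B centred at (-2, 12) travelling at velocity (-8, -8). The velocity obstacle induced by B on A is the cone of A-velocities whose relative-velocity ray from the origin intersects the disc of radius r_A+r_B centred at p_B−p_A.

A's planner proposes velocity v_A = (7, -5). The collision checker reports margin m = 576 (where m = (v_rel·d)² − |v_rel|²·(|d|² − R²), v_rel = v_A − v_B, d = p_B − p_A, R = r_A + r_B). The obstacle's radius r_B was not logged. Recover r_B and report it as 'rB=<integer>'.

m = 576
d = (-5, 7);  v_rel = (15, 3),  |v_rel|² = 234
v_rel×d = (15)·(7) − (3)·(-5) = 120
since m = R²·234 − 120²:  R² = (14400 + 576) / 234 = 64
R = √64 = 8  ⇒  r_B = 8 − 7 = 1

rB=1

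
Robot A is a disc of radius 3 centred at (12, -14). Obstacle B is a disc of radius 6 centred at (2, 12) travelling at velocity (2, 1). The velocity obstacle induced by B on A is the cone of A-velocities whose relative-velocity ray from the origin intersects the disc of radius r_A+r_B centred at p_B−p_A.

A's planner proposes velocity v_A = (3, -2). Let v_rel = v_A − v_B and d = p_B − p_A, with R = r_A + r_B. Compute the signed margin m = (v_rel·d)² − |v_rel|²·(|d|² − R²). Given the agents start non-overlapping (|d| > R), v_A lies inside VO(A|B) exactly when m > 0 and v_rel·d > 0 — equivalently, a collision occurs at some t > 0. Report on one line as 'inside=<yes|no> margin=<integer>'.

d = (-10, 26),  |d|² = 776;  R = 3+6 = 9,  c = 776−9² = 695
v_rel = (1, -3),  |v_rel|² = 10;  v_rel·d = (1)·(-10) + (-3)·(26) = -88
10·t² + 176·t + 695 = 0  ⇒  m = (-88)² − 10·695 = 794
m = 794 > 0,  v_rel·d = -88 < 0  ⇒  outside

inside=no margin=794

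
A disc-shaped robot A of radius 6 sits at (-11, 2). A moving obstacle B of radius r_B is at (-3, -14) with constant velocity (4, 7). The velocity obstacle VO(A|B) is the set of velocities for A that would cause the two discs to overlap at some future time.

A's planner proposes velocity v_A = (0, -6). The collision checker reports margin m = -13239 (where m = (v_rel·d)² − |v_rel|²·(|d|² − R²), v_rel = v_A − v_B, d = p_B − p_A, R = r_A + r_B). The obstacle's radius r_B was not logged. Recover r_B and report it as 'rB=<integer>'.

m = -13239
d = (8, -16);  v_rel = (-4, -13),  |v_rel|² = 185
v_rel×d = (-4)·(-16) − (-13)·(8) = 168
since m = R²·185 − 168²:  R² = (28224 + -13239) / 185 = 81
R = √81 = 9  ⇒  r_B = 9 − 6 = 3

rB=3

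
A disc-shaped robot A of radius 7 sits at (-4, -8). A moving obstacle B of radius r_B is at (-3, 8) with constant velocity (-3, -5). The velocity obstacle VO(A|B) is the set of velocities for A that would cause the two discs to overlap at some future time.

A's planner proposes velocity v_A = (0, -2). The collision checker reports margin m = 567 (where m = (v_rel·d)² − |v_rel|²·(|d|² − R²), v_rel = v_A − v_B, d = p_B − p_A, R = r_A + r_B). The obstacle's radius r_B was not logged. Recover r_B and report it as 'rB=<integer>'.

m = 567
d = (1, 16);  v_rel = (3, 3),  |v_rel|² = 18
v_rel×d = (3)·(16) − (3)·(1) = 45
since m = R²·18 − 45²:  R² = (2025 + 567) / 18 = 144
R = √144 = 12  ⇒  r_B = 12 − 7 = 5

rB=5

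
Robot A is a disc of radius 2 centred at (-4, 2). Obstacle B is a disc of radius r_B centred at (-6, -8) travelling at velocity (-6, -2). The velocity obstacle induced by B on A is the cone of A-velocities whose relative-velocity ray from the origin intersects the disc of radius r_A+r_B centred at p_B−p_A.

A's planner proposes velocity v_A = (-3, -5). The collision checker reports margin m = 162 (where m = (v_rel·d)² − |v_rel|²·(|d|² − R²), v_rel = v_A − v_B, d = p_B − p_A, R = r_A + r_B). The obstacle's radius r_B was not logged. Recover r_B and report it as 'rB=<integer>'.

m = 162
d = (-2, -10);  v_rel = (3, -3),  |v_rel|² = 18
v_rel×d = (3)·(-10) − (-3)·(-2) = -36
since m = R²·18 − (-36)²:  R² = (1296 + 162) / 18 = 81
R = √81 = 9  ⇒  r_B = 9 − 2 = 7

rB=7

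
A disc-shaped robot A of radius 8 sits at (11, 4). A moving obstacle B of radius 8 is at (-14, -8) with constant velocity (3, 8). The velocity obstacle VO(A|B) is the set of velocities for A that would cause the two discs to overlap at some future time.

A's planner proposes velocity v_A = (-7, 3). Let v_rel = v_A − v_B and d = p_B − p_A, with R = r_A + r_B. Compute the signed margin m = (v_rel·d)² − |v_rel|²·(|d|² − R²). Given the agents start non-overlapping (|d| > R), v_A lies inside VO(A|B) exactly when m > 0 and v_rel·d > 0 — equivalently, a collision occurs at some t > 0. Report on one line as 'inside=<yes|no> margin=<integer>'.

d = (-25, -12),  |d|² = 769;  R = 8+8 = 16,  c = 769−16² = 513
v_rel = (-10, -5),  |v_rel|² = 125;  v_rel·d = (-10)·(-25) + (-5)·(-12) = 310
125·t² − 620·t + 513 = 0  ⇒  m = 310² − 125·513 = 31975
m = 31975 > 0,  v_rel·d = 310 > 0  ⇒  inside

inside=yes margin=31975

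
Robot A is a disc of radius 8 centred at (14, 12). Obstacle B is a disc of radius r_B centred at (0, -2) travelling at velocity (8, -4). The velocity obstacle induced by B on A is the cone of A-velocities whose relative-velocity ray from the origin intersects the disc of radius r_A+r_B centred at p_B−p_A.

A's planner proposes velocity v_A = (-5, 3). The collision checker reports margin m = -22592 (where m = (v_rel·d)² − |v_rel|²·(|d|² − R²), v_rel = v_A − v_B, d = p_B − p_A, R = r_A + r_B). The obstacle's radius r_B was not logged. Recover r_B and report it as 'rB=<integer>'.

m = -22592
d = (-14, -14);  v_rel = (-13, 7),  |v_rel|² = 218
v_rel×d = (-13)·(-14) − (7)·(-14) = 280
since m = R²·218 − 280²:  R² = (78400 + -22592) / 218 = 256
R = √256 = 16  ⇒  r_B = 16 − 8 = 8

rB=8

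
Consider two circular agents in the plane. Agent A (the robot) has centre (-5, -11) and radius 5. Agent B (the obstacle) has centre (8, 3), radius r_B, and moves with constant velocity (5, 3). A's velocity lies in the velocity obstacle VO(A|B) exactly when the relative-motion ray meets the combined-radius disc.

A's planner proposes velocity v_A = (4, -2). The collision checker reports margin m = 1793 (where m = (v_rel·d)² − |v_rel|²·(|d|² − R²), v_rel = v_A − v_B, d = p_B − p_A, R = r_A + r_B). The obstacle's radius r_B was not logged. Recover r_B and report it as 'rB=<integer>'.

m = 1793
d = (13, 14);  v_rel = (-1, -5),  |v_rel|² = 26
v_rel×d = (-1)·(14) − (-5)·(13) = 51
since m = R²·26 − 51²:  R² = (2601 + 1793) / 26 = 169
R = √169 = 13  ⇒  r_B = 13 − 5 = 8

rB=8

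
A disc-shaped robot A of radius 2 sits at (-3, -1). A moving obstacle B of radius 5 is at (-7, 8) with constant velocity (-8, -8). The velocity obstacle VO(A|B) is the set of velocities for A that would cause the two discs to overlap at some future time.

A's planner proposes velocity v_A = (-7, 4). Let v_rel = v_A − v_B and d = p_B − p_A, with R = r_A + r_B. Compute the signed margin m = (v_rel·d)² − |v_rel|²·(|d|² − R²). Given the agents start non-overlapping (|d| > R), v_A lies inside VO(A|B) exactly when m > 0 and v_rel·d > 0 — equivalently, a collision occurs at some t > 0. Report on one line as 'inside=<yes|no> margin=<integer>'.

d = (-4, 9),  |d|² = 97;  R = 2+5 = 7,  c = 97−7² = 48
v_rel = (1, 12),  |v_rel|² = 145;  v_rel·d = (1)·(-4) + (12)·(9) = 104
145·t² − 208·t + 48 = 0  ⇒  m = 104² − 145·48 = 3856
m = 3856 > 0,  v_rel·d = 104 > 0  ⇒  inside

inside=yes margin=3856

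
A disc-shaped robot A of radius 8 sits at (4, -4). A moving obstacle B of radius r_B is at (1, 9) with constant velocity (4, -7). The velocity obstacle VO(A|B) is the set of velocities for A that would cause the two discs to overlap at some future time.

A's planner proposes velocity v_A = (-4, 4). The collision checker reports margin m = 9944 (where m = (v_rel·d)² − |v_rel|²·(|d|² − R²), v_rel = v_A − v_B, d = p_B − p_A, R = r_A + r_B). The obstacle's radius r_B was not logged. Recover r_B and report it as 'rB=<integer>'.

m = 9944
d = (-3, 13);  v_rel = (-8, 11),  |v_rel|² = 185
v_rel×d = (-8)·(13) − (11)·(-3) = -71
since m = R²·185 − (-71)²:  R² = (5041 + 9944) / 185 = 81
R = √81 = 9  ⇒  r_B = 9 − 8 = 1

rB=1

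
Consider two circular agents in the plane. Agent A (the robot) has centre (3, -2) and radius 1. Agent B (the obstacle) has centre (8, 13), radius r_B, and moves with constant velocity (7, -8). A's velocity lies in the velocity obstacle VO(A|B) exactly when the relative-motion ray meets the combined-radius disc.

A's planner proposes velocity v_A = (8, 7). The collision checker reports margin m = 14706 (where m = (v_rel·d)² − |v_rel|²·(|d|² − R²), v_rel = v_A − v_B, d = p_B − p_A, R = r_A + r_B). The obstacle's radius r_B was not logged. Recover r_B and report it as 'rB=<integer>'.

m = 14706
d = (5, 15);  v_rel = (1, 15),  |v_rel|² = 226
v_rel×d = (1)·(15) − (15)·(5) = -60
since m = R²·226 − (-60)²:  R² = (3600 + 14706) / 226 = 81
R = √81 = 9  ⇒  r_B = 9 − 1 = 8

rB=8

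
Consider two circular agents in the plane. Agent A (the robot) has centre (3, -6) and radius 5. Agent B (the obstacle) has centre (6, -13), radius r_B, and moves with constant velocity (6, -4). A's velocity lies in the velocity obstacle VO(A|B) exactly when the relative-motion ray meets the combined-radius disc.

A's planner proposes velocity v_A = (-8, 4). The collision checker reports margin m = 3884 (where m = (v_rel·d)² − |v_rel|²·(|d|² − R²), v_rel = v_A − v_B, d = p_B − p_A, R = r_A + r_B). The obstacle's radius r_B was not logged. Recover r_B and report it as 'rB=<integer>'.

m = 3884
d = (3, -7);  v_rel = (-14, 8),  |v_rel|² = 260
v_rel×d = (-14)·(-7) − (8)·(3) = 74
since m = R²·260 − 74²:  R² = (5476 + 3884) / 260 = 36
R = √36 = 6  ⇒  r_B = 6 − 5 = 1

rB=1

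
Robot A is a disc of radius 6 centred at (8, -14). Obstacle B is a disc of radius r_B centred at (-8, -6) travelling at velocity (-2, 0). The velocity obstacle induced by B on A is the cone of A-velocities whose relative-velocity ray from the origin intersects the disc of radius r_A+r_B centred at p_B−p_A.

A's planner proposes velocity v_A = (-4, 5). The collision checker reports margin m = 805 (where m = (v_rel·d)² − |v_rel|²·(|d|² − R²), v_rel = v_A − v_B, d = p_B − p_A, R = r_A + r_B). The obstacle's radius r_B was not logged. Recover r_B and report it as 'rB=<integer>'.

m = 805
d = (-16, 8);  v_rel = (-2, 5),  |v_rel|² = 29
v_rel×d = (-2)·(8) − (5)·(-16) = 64
since m = R²·29 − 64²:  R² = (4096 + 805) / 29 = 169
R = √169 = 13  ⇒  r_B = 13 − 6 = 7

rB=7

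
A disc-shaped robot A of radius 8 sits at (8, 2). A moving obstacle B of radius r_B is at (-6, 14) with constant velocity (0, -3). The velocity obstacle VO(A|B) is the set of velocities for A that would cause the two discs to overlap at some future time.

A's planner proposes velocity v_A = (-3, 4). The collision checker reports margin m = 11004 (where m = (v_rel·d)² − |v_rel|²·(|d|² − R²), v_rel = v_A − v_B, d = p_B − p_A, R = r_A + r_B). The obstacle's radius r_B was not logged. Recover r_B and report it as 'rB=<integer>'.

m = 11004
d = (-14, 12);  v_rel = (-3, 7),  |v_rel|² = 58
v_rel×d = (-3)·(12) − (7)·(-14) = 62
since m = R²·58 − 62²:  R² = (3844 + 11004) / 58 = 256
R = √256 = 16  ⇒  r_B = 16 − 8 = 8

rB=8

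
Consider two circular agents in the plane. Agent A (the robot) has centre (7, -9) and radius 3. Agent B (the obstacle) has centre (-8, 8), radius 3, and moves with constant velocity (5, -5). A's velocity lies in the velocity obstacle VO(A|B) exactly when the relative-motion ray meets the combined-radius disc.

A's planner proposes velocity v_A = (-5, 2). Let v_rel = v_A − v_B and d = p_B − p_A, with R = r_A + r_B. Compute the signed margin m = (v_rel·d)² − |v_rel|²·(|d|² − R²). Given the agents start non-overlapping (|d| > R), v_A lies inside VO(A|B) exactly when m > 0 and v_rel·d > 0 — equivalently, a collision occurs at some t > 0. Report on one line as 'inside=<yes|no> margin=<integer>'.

d = (-15, 17),  |d|² = 514;  R = 3+3 = 6,  c = 514−6² = 478
v_rel = (-10, 7),  |v_rel|² = 149;  v_rel·d = (-10)·(-15) + (7)·(17) = 269
149·t² − 538·t + 478 = 0  ⇒  m = 269² − 149·478 = 1139
m = 1139 > 0,  v_rel·d = 269 > 0  ⇒  inside

inside=yes margin=1139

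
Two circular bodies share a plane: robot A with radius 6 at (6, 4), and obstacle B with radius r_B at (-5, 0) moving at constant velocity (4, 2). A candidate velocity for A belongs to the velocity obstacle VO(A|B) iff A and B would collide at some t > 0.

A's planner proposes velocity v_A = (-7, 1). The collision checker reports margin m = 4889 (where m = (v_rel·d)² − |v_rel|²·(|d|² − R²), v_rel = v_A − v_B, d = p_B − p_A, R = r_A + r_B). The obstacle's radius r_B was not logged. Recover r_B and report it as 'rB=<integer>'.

m = 4889
d = (-11, -4);  v_rel = (-11, -1),  |v_rel|² = 122
v_rel×d = (-11)·(-4) − (-1)·(-11) = 33
since m = R²·122 − 33²:  R² = (1089 + 4889) / 122 = 49
R = √49 = 7  ⇒  r_B = 7 − 6 = 1

rB=1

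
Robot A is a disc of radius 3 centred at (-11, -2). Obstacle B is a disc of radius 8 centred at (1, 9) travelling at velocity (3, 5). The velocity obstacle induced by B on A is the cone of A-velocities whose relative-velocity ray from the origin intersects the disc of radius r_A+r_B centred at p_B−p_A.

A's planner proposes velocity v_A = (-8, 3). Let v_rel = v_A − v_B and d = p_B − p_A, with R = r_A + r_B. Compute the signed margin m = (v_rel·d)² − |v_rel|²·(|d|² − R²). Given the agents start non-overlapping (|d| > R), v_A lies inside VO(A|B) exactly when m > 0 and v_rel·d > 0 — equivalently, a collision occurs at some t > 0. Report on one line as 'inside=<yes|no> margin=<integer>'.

d = (12, 11),  |d|² = 265;  R = 3+8 = 11,  c = 265−11² = 144
v_rel = (-11, -2),  |v_rel|² = 125;  v_rel·d = (-11)·(12) + (-2)·(11) = -154
125·t² + 308·t + 144 = 0  ⇒  m = (-154)² − 125·144 = 5716
m = 5716 > 0,  v_rel·d = -154 < 0  ⇒  outside

inside=no margin=5716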